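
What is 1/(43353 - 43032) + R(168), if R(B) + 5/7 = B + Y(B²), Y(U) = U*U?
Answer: 1789947489370/2247 ≈ 7.9659e+8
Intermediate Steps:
Y(U) = U²
R(B) = -5/7 + B + B⁴ (R(B) = -5/7 + (B + (B²)²) = -5/7 + (B + B⁴) = -5/7 + B + B⁴)
1/(43353 - 43032) + R(168) = 1/(43353 - 43032) + (-5/7 + 168 + 168⁴) = 1/321 + (-5/7 + 168 + 796594176) = 1/321 + 5576160403/7 = 1789947489370/2247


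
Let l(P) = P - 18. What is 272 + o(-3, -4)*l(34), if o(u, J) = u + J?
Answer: 160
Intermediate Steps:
o(u, J) = J + u
l(P) = -18 + P
272 + o(-3, -4)*l(34) = 272 + (-4 - 3)*(-18 + 34) = 272 - 7*16 = 272 - 112 = 160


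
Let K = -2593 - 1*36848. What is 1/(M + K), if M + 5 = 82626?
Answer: 1/43180 ≈ 2.3159e-5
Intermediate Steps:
M = 82621 (M = -5 + 82626 = 82621)
K = -39441 (K = -2593 - 36848 = -39441)
1/(M + K) = 1/(82621 - 39441) = 1/43180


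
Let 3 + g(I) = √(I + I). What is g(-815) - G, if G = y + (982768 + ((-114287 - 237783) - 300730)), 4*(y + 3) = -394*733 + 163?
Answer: -1031233/4 + I*√1630 ≈ -2.5781e+5 + 40.373*I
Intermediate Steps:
g(I) = -3 + √2*√I (g(I) = -3 + √(I + I) = -3 + √(2*I) = -3 + √2*√I)
y = -288651/4 (y = -3 + (-394*733 + 163)/4 = -3 + (-288802 + 163)/4 = -3 + (¼)*(-288639) = -3 - 288639/4 = -288651/4 ≈ -72163.)
G = 1031221/4 (G = -288651/4 + (982768 + ((-114287 - 237783) - 300730)) = -288651/4 + (982768 + (-352070 - 300730)) = -288651/4 + (982768 - 652800) = -288651/4 + 329968 = 1031221/4 ≈ 2.5781e+5)
g(-815) - G = (-3 + √2*√(-815)) - 1*1031221/4 = (-3 + √2*(I*√815)) - 1031221/4 = (-3 + I*√1630) - 1031221/4 = -1031233/4 + I*√1630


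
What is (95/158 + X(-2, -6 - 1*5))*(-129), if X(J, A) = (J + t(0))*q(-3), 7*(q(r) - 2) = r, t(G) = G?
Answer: 362619/1106 ≈ 327.87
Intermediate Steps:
q(r) = 2 + r/7
X(J, A) = 11*J/7 (X(J, A) = (J + 0)*(2 + (1/7)*(-3)) = J*(2 - 3/7) = J*(11/7) = 11*J/7)
(95/158 + X(-2, -6 - 1*5))*(-129) = (95/158 + (11/7)*(-2))*(-129) = (95*(1/158) - 22/7)*(-129) = (95/158 - 22/7)*(-129) = -2811/1106*(-129) = 362619/1106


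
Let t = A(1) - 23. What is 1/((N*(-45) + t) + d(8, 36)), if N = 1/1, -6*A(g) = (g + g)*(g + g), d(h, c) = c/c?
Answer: -3/203 ≈ -0.014778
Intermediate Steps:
d(h, c) = 1
A(g) = -2*g²/3 (A(g) = -(g + g)*(g + g)/6 = -2*g*2*g/6 = -2*g²/3)
N = 1
t = -71/3 (t = -⅔*1² - 23 = -⅔*1 - 23 = -⅔ - 23 = -71/3 ≈ -23.667)
1/((N*(-45) + t) + d(8, 36)) = 1/((1*(-45) - 71/3) + 1) = 1/((-45 - 71/3) + 1) = 1/(-206/3 + 1) = 1/(-203/3) = -3/203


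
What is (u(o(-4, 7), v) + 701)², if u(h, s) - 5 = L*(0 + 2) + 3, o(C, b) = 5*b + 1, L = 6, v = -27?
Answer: 519841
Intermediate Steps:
o(C, b) = 1 + 5*b
u(h, s) = 20 (u(h, s) = 5 + (6*(0 + 2) + 3) = 5 + (6*2 + 3) = 5 + (12 + 3) = 5 + 15 = 20)
(u(o(-4, 7), v) + 701)² = (20 + 701)² = 721² = 519841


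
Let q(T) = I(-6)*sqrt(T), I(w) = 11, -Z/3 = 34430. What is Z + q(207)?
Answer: -103290 + 33*sqrt(23) ≈ -1.0313e+5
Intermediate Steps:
Z = -103290 (Z = -3*34430 = -103290)
q(T) = 11*sqrt(T)
Z + q(207) = -103290 + 11*sqrt(207) = -103290 + 11*(3*sqrt(23)) = -103290 + 33*sqrt(23)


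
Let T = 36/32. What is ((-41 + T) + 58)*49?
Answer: 7105/8 ≈ 888.13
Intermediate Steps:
T = 9/8 (T = 36*(1/32) = 9/8 ≈ 1.1250)
((-41 + T) + 58)*49 = ((-41 + 9/8) + 58)*49 = (-319/8 + 58)*49 = (145/8)*49 = 7105/8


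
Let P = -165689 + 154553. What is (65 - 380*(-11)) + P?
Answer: -6891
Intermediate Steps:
P = -11136
(65 - 380*(-11)) + P = (65 - 380*(-11)) - 11136 = (65 - 76*(-55)) - 11136 = (65 + 4180) - 11136 = 4245 - 11136 = -6891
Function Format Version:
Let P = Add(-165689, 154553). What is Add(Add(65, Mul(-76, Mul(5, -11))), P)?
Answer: -6891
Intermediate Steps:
P = -11136
Add(Add(65, Mul(-76, Mul(5, -11))), P) = Add(Add(65, Mul(-76, Mul(5, -11))), -11136) = Add(Add(65, Mul(-76, -55)), -11136) = Add(Add(65, 4180), -11136) = Add(4245, -11136) = -6891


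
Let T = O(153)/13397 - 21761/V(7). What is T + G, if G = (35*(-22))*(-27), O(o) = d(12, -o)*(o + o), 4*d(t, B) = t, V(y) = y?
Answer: 1658139719/93779 ≈ 17681.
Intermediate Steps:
d(t, B) = t/4
O(o) = 6*o (O(o) = ((¼)*12)*(o + o) = 3*(2*o) = 6*o)
T = -291525691/93779 (T = (6*153)/13397 - 21761/7 = 918*(1/13397) - 21761*⅐ = 918/13397 - 21761/7 = -291525691/93779 ≈ -3108.6)
G = 20790 (G = -770*(-27) = 20790)
T + G = -291525691/93779 + 20790 = 1658139719/93779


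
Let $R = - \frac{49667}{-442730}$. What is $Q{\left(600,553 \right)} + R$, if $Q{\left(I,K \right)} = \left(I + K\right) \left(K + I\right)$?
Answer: $\frac{588569296237}{442730} \approx 1.3294 \cdot 10^{6}$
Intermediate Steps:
$Q{\left(I,K \right)} = \left(I + K\right)^{2}$ ($Q{\left(I,K \right)} = \left(I + K\right) \left(I + K\right) = \left(I + K\right)^{2}$)
$R = \frac{49667}{442730}$ ($R = \left(-49667\right) \left(- \frac{1}{442730}\right) = \frac{49667}{442730} \approx 0.11218$)
$Q{\left(600,553 \right)} + R = \left(600 + 553\right)^{2} + \frac{49667}{442730} = 1153^{2} + \frac{49667}{442730} = 1329409 + \frac{49667}{442730} = \frac{588569296237}{442730}$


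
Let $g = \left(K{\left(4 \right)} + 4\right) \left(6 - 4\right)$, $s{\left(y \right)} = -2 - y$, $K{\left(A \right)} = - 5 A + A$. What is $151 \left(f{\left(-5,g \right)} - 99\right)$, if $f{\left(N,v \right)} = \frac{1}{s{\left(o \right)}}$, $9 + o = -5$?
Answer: $- \frac{179237}{12} \approx -14936.0$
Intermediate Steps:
$K{\left(A \right)} = - 4 A$
$o = -14$ ($o = -9 - 5 = -14$)
$g = -24$ ($g = \left(\left(-4\right) 4 + 4\right) \left(6 - 4\right) = \left(-16 + 4\right) 2 = \left(-12\right) 2 = -24$)
$f{\left(N,v \right)} = \frac{1}{12}$ ($f{\left(N,v \right)} = \frac{1}{-2 - -14} = \frac{1}{-2 + 14} = \frac{1}{12}$)
$151 \left(f{\left(-5,g \right)} - 99\right) = 151 \left(\frac{1}{12} - 99\right) = 151 \left(- \frac{1187}{12}\right) = - \frac{179237}{12}$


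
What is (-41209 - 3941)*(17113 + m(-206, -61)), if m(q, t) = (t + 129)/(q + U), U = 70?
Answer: -772629375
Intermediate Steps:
m(q, t) = (129 + t)/(70 + q) (m(q, t) = (t + 129)/(q + 70) = (129 + t)/(70 + q))
(-41209 - 3941)*(17113 + m(-206, -61)) = (-41209 - 3941)*(17113 + (129 - 61)/(70 - 206)) = -45150*(17113 + 68/(-136)) = -45150*(17113 - 1/136*68) = -45150*(17113 - 1/2) = -45150*34225/2 = -772629375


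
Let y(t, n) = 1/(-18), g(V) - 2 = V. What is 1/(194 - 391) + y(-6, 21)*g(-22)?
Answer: 1961/1773 ≈ 1.1060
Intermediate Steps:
g(V) = 2 + V
y(t, n) = -1/18
1/(194 - 391) + y(-6, 21)*g(-22) = 1/(194 - 391) - (2 - 22)/18 = 1/(-197) - 1/18*(-20) = -1/197 + 10/9 = 1961/1773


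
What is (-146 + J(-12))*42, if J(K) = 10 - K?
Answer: -5208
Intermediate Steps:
(-146 + J(-12))*42 = (-146 + (10 - 1*(-12)))*42 = (-146 + (10 + 12))*42 = (-146 + 22)*42 = -124*42 = -5208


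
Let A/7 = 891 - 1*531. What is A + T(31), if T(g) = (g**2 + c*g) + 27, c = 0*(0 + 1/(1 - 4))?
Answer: 3508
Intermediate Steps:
c = 0 (c = 0*(0 + 1/(-3)) = 0*(0 - 1/3) = 0*(-1/3) = 0)
A = 2520 (A = 7*(891 - 1*531) = 7*(891 - 531) = 7*360 = 2520)
T(g) = 27 + g**2 (T(g) = (g**2 + 0*g) + 27 = (g**2 + 0) + 27 = g**2 + 27 = 27 + g**2)
A + T(31) = 2520 + (27 + 31**2) = 2520 + (27 + 961) = 2520 + 988 = 3508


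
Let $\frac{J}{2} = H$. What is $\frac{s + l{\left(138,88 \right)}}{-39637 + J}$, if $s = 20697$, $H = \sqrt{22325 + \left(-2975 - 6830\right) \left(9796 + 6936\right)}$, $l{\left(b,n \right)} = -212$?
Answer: $- \frac{811963945}{2227231509} - \frac{40970 i \sqrt{164034935}}{2227231509} \approx -0.36456 - 0.2356 i$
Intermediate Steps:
$H = i \sqrt{164034935}$ ($H = \sqrt{22325 - 164057260} = \sqrt{-164034935} = i \sqrt{164034935} \approx 12808.0 i$)
$J = 2 i \sqrt{164034935} \approx 25615.0 i$
$\frac{s + l{\left(138,88 \right)}}{-39637 + J} = \frac{20697 - 212}{-39637 + 2 i \sqrt{164034935}} = \frac{20485}{-39637 + 2 i \sqrt{164034935}}$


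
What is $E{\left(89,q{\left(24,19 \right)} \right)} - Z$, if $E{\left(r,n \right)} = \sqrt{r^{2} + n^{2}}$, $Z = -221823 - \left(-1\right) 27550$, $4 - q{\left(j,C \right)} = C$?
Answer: $194273 + \sqrt{8146} \approx 1.9436 \cdot 10^{5}$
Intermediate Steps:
$q{\left(j,C \right)} = 4 - C$
$Z = -194273$ ($Z = -221823 - -27550 = -221823 + 27550 = -194273$)
$E{\left(r,n \right)} = \sqrt{n^{2} + r^{2}}$
$E{\left(89,q{\left(24,19 \right)} \right)} - Z = \sqrt{\left(4 - 19\right)^{2} + 89^{2}} - -194273 = \sqrt{\left(4 - 19\right)^{2} + 7921} + 194273 = \sqrt{\left(-15\right)^{2} + 7921} + 194273 = \sqrt{225 + 7921} + 194273 = \sqrt{8146} + 194273 = 194273 + \sqrt{8146}$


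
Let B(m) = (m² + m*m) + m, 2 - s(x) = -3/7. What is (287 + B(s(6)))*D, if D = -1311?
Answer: -19350360/49 ≈ -3.9491e+5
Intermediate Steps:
s(x) = 17/7 (s(x) = 2 - (-3)/7 = 2 - 1*(-3/7) = 2 + 3/7 = 17/7)
B(m) = m + 2*m² (B(m) = (m² + m²) + m = 2*m² + m = m + 2*m²)
(287 + B(s(6)))*D = (287 + 17*(1 + 2*(17/7))/7)*(-1311) = (287 + 17*(1 + 34/7)/7)*(-1311) = (287 + (17/7)*(41/7))*(-1311) = (287 + 697/49)*(-1311) = (14760/49)*(-1311) = -19350360/49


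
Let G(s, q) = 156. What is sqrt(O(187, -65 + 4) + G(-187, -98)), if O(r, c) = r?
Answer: 7*sqrt(7) ≈ 18.520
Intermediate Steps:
sqrt(O(187, -65 + 4) + G(-187, -98)) = sqrt(187 + 156) = sqrt(343) = 7*sqrt(7)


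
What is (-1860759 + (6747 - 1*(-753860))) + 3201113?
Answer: 2100961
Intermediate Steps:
(-1860759 + (6747 - 1*(-753860))) + 3201113 = (-1860759 + (6747 + 753860)) + 3201113 = (-1860759 + 760607) + 3201113 = -1100152 + 3201113 = 2100961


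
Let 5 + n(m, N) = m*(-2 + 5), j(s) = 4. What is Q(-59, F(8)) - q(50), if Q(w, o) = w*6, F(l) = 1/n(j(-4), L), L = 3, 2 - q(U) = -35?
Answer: -391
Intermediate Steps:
q(U) = 37 (q(U) = 2 - 1*(-35) = 2 + 35 = 37)
n(m, N) = -5 + 3*m (n(m, N) = -5 + m*(-2 + 5) = -5 + m*3 = -5 + 3*m)
F(l) = ⅐ (F(l) = 1/(-5 + 3*4) = 1/(-5 + 12) = 1/7 = ⅐)
Q(w, o) = 6*w
Q(-59, F(8)) - q(50) = 6*(-59) - 1*37 = -354 - 37 = -391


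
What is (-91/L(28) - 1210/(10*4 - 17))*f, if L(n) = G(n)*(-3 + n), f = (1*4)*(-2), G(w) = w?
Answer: 242598/575 ≈ 421.91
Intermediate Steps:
f = -8 (f = 4*(-2) = -8)
L(n) = n*(-3 + n)
(-91/L(28) - 1210/(10*4 - 17))*f = (-91*1/(28*(-3 + 28)) - 1210/(10*4 - 17))*(-8) = (-91/(28*25) - 1210/(40 - 17))*(-8) = (-91/700 - 1210/23)*(-8) = (-91*1/700 - 1210*1/23)*(-8) = (-13/100 - 1210/23)*(-8) = -121299/2300*(-8) = 242598/575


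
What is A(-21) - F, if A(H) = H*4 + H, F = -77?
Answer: -28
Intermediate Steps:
A(H) = 5*H (A(H) = 4*H + H = 5*H)
A(-21) - F = 5*(-21) - 1*(-77) = -105 + 77 = -28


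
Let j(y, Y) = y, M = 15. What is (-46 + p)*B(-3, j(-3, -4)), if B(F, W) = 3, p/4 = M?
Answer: 42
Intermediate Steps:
p = 60 (p = 4*15 = 60)
(-46 + p)*B(-3, j(-3, -4)) = (-46 + 60)*3 = 14*3 = 42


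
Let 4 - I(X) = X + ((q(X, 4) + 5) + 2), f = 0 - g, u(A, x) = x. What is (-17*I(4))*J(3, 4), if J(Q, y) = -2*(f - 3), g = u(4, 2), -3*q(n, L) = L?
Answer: 2890/3 ≈ 963.33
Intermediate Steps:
q(n, L) = -L/3
g = 2
f = -2 (f = 0 - 1*2 = 0 - 2 = -2)
J(Q, y) = 10 (J(Q, y) = -2*(-2 - 3) = -2*(-5) = 10)
I(X) = -5/3 - X (I(X) = 4 - (X + ((-⅓*4 + 5) + 2)) = 4 - (X + ((-4/3 + 5) + 2)) = 4 - (X + (11/3 + 2)) = 4 - (X + 17/3) = 4 - (17/3 + X) = 4 + (-17/3 - X) = -5/3 - X)
(-17*I(4))*J(3, 4) = -17*(-5/3 - 1*4)*10 = -17*(-5/3 - 4)*10 = -17*(-17/3)*10 = (289/3)*10 = 2890/3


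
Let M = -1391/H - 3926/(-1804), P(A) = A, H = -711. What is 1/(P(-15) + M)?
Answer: -641322/6969455 ≈ -0.092019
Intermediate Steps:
M = 2650375/641322 (M = -1391/(-711) - 3926/(-1804) = -1391*(-1/711) - 3926*(-1/1804) = 1391/711 + 1963/902 = 2650375/641322 ≈ 4.1327)
1/(P(-15) + M) = 1/(-15 + 2650375/641322) = 1/(-6969455/641322) = -641322/6969455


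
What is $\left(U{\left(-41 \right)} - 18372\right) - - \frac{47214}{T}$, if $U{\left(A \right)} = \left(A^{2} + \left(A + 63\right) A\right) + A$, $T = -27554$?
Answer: $- \frac{242967225}{13777} \approx -17636.0$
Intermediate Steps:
$U{\left(A \right)} = A + A^{2} + A \left(63 + A\right)$ ($U{\left(A \right)} = \left(A^{2} + \left(63 + A\right) A\right) + A = \left(A^{2} + A \left(63 + A\right)\right) + A = A + A^{2} + A \left(63 + A\right)$)
$\left(U{\left(-41 \right)} - 18372\right) - - \frac{47214}{T} = \left(2 \left(-41\right) \left(32 - 41\right) - 18372\right) - - \frac{47214}{-27554} = \left(2 \left(-41\right) \left(-9\right) - 18372\right) - \left(-47214\right) \left(- \frac{1}{27554}\right) = \left(738 - 18372\right) - \frac{23607}{13777} = -17634 - \frac{23607}{13777} = - \frac{242967225}{13777}$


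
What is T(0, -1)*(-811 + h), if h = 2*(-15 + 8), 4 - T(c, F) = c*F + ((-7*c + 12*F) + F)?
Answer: -14025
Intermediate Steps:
T(c, F) = 4 - 13*F + 7*c - F*c (T(c, F) = 4 - (c*F + ((-7*c + 12*F) + F)) = 4 - (F*c + (-7*c + 13*F)) = 4 - (-7*c + 13*F + F*c) = 4 + (-13*F + 7*c - F*c) = 4 - 13*F + 7*c - F*c)
h = -14 (h = 2*(-7) = -14)
T(0, -1)*(-811 + h) = (4 - 13*(-1) + 7*0 - 1*(-1)*0)*(-811 - 14) = (4 + 13 + 0 + 0)*(-825) = 17*(-825) = -14025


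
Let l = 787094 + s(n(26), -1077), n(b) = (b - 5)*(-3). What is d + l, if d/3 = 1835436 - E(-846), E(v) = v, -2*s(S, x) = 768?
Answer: 6295556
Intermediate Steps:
n(b) = 15 - 3*b (n(b) = (-5 + b)*(-3) = 15 - 3*b)
s(S, x) = -384 (s(S, x) = -1/2*768 = -384)
l = 786710 (l = 787094 - 384 = 786710)
d = 5508846 (d = 3*(1835436 - 1*(-846)) = 3*(1835436 + 846) = 3*1836282 = 5508846)
d + l = 5508846 + 786710 = 6295556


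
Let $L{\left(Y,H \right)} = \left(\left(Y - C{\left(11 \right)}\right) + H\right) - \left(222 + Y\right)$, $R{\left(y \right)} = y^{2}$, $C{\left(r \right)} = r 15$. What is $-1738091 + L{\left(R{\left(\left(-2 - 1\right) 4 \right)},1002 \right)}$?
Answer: $-1737476$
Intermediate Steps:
$C{\left(r \right)} = 15 r$
$L{\left(Y,H \right)} = -387 + H$ ($L{\left(Y,H \right)} = \left(\left(Y - 15 \cdot 11\right) + H\right) - \left(222 + Y\right) = \left(\left(Y - 165\right) + H\right) - \left(222 + Y\right) = \left(\left(-165 + Y\right) + H\right) - \left(222 + Y\right) = \left(-165 + H + Y\right) - \left(222 + Y\right) = -387 + H$)
$-1738091 + L{\left(R{\left(\left(-2 - 1\right) 4 \right)},1002 \right)} = -1738091 + \left(-387 + 1002\right) = -1738091 + 615 = -1737476$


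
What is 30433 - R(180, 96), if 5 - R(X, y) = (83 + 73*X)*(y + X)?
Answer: 3679976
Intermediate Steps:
R(X, y) = 5 - (83 + 73*X)*(X + y) (R(X, y) = 5 - (83 + 73*X)*(y + X) = 5 - (83 + 73*X)*(X + y))
30433 - R(180, 96) = 30433 - (5 - 83*180 - 83*96 - 73*180² - 73*180*96) = 30433 - (5 - 14940 - 7968 - 73*32400 - 1261440) = 30433 - (5 - 14940 - 7968 - 2365200 - 1261440) = 30433 - 1*(-3649543) = 30433 + 3649543 = 3679976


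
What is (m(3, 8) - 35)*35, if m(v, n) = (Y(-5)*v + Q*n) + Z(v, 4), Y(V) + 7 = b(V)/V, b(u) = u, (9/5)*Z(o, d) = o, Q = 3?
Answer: -2870/3 ≈ -956.67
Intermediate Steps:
Z(o, d) = 5*o/9
Y(V) = -6 (Y(V) = -7 + V/V = -7 + 1 = -6)
m(v, n) = 3*n - 49*v/9 (m(v, n) = (-6*v + 3*n) + 5*v/9 = 3*n - 49*v/9)
(m(3, 8) - 35)*35 = ((3*8 - 49/9*3) - 35)*35 = ((24 - 49/3) - 35)*35 = (23/3 - 35)*35 = -82/3*35 = -2870/3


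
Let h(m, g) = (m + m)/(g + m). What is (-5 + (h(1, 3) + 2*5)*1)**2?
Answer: 121/4 ≈ 30.250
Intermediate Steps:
h(m, g) = 2*m/(g + m) (h(m, g) = (2*m)/(g + m) = 2*m/(g + m))
(-5 + (h(1, 3) + 2*5)*1)**2 = (-5 + (2*1/(3 + 1) + 2*5)*1)**2 = (-5 + (2*1/4 + 10)*1)**2 = (-5 + (2*1*(1/4) + 10)*1)**2 = (-5 + (1/2 + 10)*1)**2 = (-5 + (21/2)*1)**2 = (-5 + 21/2)**2 = (11/2)**2 = 121/4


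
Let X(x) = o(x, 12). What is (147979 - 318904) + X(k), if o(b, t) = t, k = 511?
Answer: -170913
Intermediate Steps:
X(x) = 12
(147979 - 318904) + X(k) = (147979 - 318904) + 12 = -170925 + 12 = -170913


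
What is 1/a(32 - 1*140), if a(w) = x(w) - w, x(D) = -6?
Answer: 1/102 ≈ 0.0098039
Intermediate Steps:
a(w) = -6 - w
1/a(32 - 1*140) = 1/(-6 - (32 - 1*140)) = 1/(-6 - (32 - 140)) = 1/(-6 - 1*(-108)) = 1/(-6 + 108) = 1/102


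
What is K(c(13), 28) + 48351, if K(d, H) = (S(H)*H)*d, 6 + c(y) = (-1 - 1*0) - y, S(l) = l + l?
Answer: 16991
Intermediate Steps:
S(l) = 2*l
c(y) = -7 - y (c(y) = -6 + ((-1 - 1*0) - y) = -6 + ((-1 + 0) - y) = -6 + (-1 - y) = -7 - y)
K(d, H) = 2*d*H² (K(d, H) = ((2*H)*H)*d = (2*H²)*d = 2*d*H²)
K(c(13), 28) + 48351 = 2*(-7 - 1*13)*28² + 48351 = 2*(-7 - 13)*784 + 48351 = 2*(-20)*784 + 48351 = -31360 + 48351 = 16991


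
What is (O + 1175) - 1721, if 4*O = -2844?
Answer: -1257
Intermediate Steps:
O = -711 (O = (¼)*(-2844) = -711)
(O + 1175) - 1721 = (-711 + 1175) - 1721 = 464 - 1721 = -1257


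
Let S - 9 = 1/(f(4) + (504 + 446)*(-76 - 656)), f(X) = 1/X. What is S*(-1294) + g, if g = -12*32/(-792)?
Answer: -1068973888090/91792767 ≈ -11646.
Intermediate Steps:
S = 25034387/2781599 (S = 9 + 1/(1/4 + (504 + 446)*(-76 - 656)) = 9 + 1/(1/4 + 950*(-732)) = 9 + 1/(1/4 - 695400) = 9 + 1/(-2781599/4) = 9 - 4/2781599 = 25034387/2781599 ≈ 9.0000)
g = 16/33 (g = -384*(-1/792) = 16/33 ≈ 0.48485)
S*(-1294) + g = (25034387/2781599)*(-1294) + 16/33 = -32394496778/2781599 + 16/33 = -1068973888090/91792767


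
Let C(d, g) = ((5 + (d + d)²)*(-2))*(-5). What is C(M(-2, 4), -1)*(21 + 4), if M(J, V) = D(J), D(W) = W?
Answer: 5250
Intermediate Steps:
M(J, V) = J
C(d, g) = 50 + 40*d² (C(d, g) = ((5 + (2*d)²)*(-2))*(-5) = ((5 + 4*d²)*(-2))*(-5) = (-10 - 8*d²)*(-5) = 50 + 40*d²)
C(M(-2, 4), -1)*(21 + 4) = (50 + 40*(-2)²)*(21 + 4) = (50 + 40*4)*25 = (50 + 160)*25 = 210*25 = 5250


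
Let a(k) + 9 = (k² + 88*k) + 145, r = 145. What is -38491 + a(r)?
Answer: -4570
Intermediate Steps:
a(k) = 136 + k² + 88*k (a(k) = -9 + ((k² + 88*k) + 145) = -9 + (145 + k² + 88*k) = 136 + k² + 88*k)
-38491 + a(r) = -38491 + (136 + 145² + 88*145) = -38491 + (136 + 21025 + 12760) = -38491 + 33921 = -4570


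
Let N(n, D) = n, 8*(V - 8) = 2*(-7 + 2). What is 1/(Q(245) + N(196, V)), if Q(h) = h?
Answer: 1/441 ≈ 0.0022676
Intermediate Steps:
V = 27/4 (V = 8 + (2*(-7 + 2))/8 = 8 + (2*(-5))/8 = 8 + (1/8)*(-10) = 8 - 5/4 = 27/4 ≈ 6.7500)
1/(Q(245) + N(196, V)) = 1/(245 + 196) = 1/441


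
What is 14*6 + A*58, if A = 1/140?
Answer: 5909/70 ≈ 84.414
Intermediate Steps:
A = 1/140 ≈ 0.0071429
14*6 + A*58 = 14*6 + (1/140)*58 = 84 + 29/70 = 5909/70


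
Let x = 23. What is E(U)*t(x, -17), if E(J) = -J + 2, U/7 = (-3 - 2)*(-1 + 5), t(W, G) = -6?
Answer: -852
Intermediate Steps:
U = -140 (U = 7*((-3 - 2)*(-1 + 5)) = 7*(-5*4) = 7*(-20) = -140)
E(J) = 2 - J
E(U)*t(x, -17) = (2 - 1*(-140))*(-6) = (2 + 140)*(-6) = 142*(-6) = -852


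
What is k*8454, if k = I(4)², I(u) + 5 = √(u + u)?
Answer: 278982 - 169080*√2 ≈ 39867.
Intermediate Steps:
I(u) = -5 + √2*√u (I(u) = -5 + √(u + u) = -5 + √(2*u) = -5 + √2*√u)
k = (-5 + 2*√2)² (k = (-5 + √2*√4)² = (-5 + √2*2)² = (-5 + 2*√2)² ≈ 4.7157)
k*8454 = (33 - 20*√2)*8454 = 278982 - 169080*√2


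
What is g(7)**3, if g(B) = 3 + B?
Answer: 1000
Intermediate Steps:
g(7)**3 = (3 + 7)**3 = 10**3 = 1000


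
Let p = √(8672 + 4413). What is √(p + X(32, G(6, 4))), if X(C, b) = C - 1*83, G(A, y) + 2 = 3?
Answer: √(-51 + √13085) ≈ 7.9618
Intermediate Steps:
G(A, y) = 1 (G(A, y) = -2 + 3 = 1)
X(C, b) = -83 + C (X(C, b) = C - 83 = -83 + C)
p = √13085 ≈ 114.39
√(p + X(32, G(6, 4))) = √(√13085 + (-83 + 32)) = √(√13085 - 51) = √(-51 + √13085)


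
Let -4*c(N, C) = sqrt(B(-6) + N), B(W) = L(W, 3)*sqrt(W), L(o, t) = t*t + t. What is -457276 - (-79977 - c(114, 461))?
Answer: -377299 - sqrt(114 + 12*I*sqrt(6))/4 ≈ -3.773e+5 - 0.34134*I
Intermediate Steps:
L(o, t) = t + t**2 (L(o, t) = t**2 + t = t + t**2)
B(W) = 12*sqrt(W) (B(W) = (3*(1 + 3))*sqrt(W) = (3*4)*sqrt(W) = 12*sqrt(W))
c(N, C) = -sqrt(N + 12*I*sqrt(6))/4 (c(N, C) = -sqrt(12*sqrt(-6) + N)/4 = -sqrt(12*(I*sqrt(6)) + N)/4 = -sqrt(12*I*sqrt(6) + N)/4 = -sqrt(N + 12*I*sqrt(6))/4)
-457276 - (-79977 - c(114, 461)) = -457276 - (-79977 - (-1)*sqrt(114 + 12*I*sqrt(6))/4) = -457276 - (-79977 + sqrt(114 + 12*I*sqrt(6))/4) = -457276 + (79977 - sqrt(114 + 12*I*sqrt(6))/4) = -377299 - sqrt(114 + 12*I*sqrt(6))/4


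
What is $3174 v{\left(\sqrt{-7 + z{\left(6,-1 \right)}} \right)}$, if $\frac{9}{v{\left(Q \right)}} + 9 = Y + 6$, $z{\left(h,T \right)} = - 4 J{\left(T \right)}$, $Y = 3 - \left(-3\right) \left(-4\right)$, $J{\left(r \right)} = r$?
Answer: $- \frac{4761}{2} \approx -2380.5$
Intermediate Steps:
$Y = -9$ ($Y = 3 - 12 = -9$)
$z{\left(h,T \right)} = - 4 T$
$v{\left(Q \right)} = - \frac{3}{4}$ ($v{\left(Q \right)} = \frac{9}{-9 + \left(-9 + 6\right)} = \frac{9}{-9 - 3} = \frac{9}{-12} = 9 \left(- \frac{1}{12}\right) = - \frac{3}{4}$)
$3174 v{\left(\sqrt{-7 + z{\left(6,-1 \right)}} \right)} = 3174 \left(- \frac{3}{4}\right) = - \frac{4761}{2}$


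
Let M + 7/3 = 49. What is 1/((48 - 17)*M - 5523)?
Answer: -3/12229 ≈ -0.00024532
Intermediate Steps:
M = 140/3 (M = -7/3 + 49 = 140/3 ≈ 46.667)
1/((48 - 17)*M - 5523) = 1/((48 - 17)*(140/3) - 5523) = 1/(31*(140/3) - 5523) = 1/(4340/3 - 5523) = 1/(-12229/3) = -3/12229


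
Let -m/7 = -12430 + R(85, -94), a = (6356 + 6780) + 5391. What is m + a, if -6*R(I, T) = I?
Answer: 633817/6 ≈ 1.0564e+5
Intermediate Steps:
R(I, T) = -I/6
a = 18527 (a = 13136 + 5391 = 18527)
m = 522655/6 (m = -7*(-12430 - ⅙*85) = -7*(-12430 - 85/6) = -7*(-74665/6) = 522655/6 ≈ 87109.)
m + a = 522655/6 + 18527 = 633817/6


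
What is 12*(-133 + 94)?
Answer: -468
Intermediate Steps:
12*(-133 + 94) = 12*(-39) = -468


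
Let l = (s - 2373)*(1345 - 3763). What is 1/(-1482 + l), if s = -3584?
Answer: 1/14402544 ≈ 6.9432e-8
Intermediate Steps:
l = 14404026 (l = (-3584 - 2373)*(1345 - 3763) = -5957*(-2418) = 14404026)
1/(-1482 + l) = 1/(-1482 + 14404026) = 1/14402544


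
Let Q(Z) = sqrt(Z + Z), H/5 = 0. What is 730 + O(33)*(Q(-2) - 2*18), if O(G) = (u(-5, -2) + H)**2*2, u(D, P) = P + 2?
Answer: 730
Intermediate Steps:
u(D, P) = 2 + P
H = 0 (H = 5*0 = 0)
Q(Z) = sqrt(2)*sqrt(Z) (Q(Z) = sqrt(2*Z) = sqrt(2)*sqrt(Z))
O(G) = 0 (O(G) = ((2 - 2) + 0)**2*2 = (0 + 0)**2*2 = 0**2*2 = 0*2 = 0)
730 + O(33)*(Q(-2) - 2*18) = 730 + 0*(sqrt(2)*sqrt(-2) - 2*18) = 730 + 0*(sqrt(2)*(I*sqrt(2)) - 36) = 730 + 0*(2*I - 36) = 730 + 0*(-36 + 2*I) = 730 + 0 = 730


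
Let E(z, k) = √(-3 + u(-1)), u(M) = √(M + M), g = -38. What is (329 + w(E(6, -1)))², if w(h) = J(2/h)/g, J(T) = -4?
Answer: 39100009/361 ≈ 1.0831e+5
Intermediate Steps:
u(M) = √2*√M (u(M) = √(2*M) = √2*√M)
E(z, k) = √(-3 + I*√2) (E(z, k) = √(-3 + √2*√(-1)) = √(-3 + √2*I) = √(-3 + I*√2))
w(h) = 2/19 (w(h) = -4/(-38) = -4*(-1/38) = 2/19)
(329 + w(E(6, -1)))² = (329 + 2/19)² = (6253/19)² = 39100009/361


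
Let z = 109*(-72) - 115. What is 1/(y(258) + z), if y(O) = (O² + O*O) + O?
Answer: 1/125423 ≈ 7.9730e-6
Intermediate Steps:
z = -7963 (z = -7848 - 115 = -7963)
y(O) = O + 2*O² (y(O) = (O² + O²) + O = 2*O² + O = O + 2*O²)
1/(y(258) + z) = 1/(258*(1 + 2*258) - 7963) = 1/(258*(1 + 516) - 7963) = 1/(258*517 - 7963) = 1/(133386 - 7963) = 1/125423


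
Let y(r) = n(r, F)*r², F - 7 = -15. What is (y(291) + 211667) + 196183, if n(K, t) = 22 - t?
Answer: 2948280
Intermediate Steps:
F = -8 (F = 7 - 15 = -8)
y(r) = 30*r² (y(r) = (22 - 1*(-8))*r² = (22 + 8)*r² = 30*r²)
(y(291) + 211667) + 196183 = (30*291² + 211667) + 196183 = (30*84681 + 211667) + 196183 = (2540430 + 211667) + 196183 = 2752097 + 196183 = 2948280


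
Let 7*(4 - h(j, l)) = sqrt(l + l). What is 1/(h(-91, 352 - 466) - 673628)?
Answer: -8251894/5558673843913 + 7*I*sqrt(57)/11117347687826 ≈ -1.4845e-6 + 4.7537e-12*I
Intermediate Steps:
h(j, l) = 4 - sqrt(2)*sqrt(l)/7 (h(j, l) = 4 - sqrt(l + l)/7 = 4 - sqrt(2)*sqrt(l)/7)
1/(h(-91, 352 - 466) - 673628) = 1/((4 - sqrt(2)*sqrt(352 - 466)/7) - 673628) = 1/((4 - sqrt(2)*sqrt(-114)/7) - 673628) = 1/((4 - sqrt(2)*I*sqrt(114)/7) - 673628) = 1/((4 - 2*I*sqrt(57)/7) - 673628) = 1/(-673624 - 2*I*sqrt(57)/7)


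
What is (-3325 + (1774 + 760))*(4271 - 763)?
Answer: -2774828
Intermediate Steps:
(-3325 + (1774 + 760))*(4271 - 763) = (-3325 + 2534)*3508 = -791*3508 = -2774828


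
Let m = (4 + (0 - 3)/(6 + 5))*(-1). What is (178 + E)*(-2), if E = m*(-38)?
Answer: -7032/11 ≈ -639.27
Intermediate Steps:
m = -41/11 (m = (4 - 3/11)*(-1) = (41/11)*(-1) = -41/11 ≈ -3.7273)
E = 1558/11 (E = -41/11*(-38) = 1558/11 ≈ 141.64)
(178 + E)*(-2) = (178 + 1558/11)*(-2) = (3516/11)*(-2) = -7032/11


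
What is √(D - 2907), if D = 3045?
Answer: √138 ≈ 11.747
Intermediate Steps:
√(D - 2907) = √(3045 - 2907) = √138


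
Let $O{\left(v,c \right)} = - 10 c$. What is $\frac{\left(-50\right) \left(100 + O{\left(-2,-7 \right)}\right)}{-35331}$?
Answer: $\frac{8500}{35331} \approx 0.24058$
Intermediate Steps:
$\frac{\left(-50\right) \left(100 + O{\left(-2,-7 \right)}\right)}{-35331} = \frac{\left(-50\right) \left(100 - -70\right)}{-35331} = - 50 \left(100 + 70\right) \left(- \frac{1}{35331}\right) = \left(-50\right) 170 \left(- \frac{1}{35331}\right) = \left(-8500\right) \left(- \frac{1}{35331}\right) = \frac{8500}{35331}$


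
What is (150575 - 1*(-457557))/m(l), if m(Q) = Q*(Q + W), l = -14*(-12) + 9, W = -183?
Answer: -304066/531 ≈ -572.63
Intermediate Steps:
l = 177 (l = 168 + 9 = 177)
m(Q) = Q*(-183 + Q) (m(Q) = Q*(Q - 183) = Q*(-183 + Q))
(150575 - 1*(-457557))/m(l) = (150575 - 1*(-457557))/((177*(-183 + 177))) = (150575 + 457557)/((177*(-6))) = 608132/(-1062) = 608132*(-1/1062) = -304066/531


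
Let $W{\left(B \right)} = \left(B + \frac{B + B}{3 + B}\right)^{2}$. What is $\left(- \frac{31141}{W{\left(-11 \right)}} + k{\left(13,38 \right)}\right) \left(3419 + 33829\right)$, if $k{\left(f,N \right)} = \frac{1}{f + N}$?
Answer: $- \frac{9560307584}{561} \approx -1.7042 \cdot 10^{7}$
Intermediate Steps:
$k{\left(f,N \right)} = \frac{1}{N + f}$
$W{\left(B \right)} = \left(B + \frac{2 B}{3 + B}\right)^{2}$
$\left(- \frac{31141}{W{\left(-11 \right)}} + k{\left(13,38 \right)}\right) \left(3419 + 33829\right) = \left(- \frac{31141}{\left(-11\right)^{2} \frac{1}{\left(3 - 11\right)^{2}} \left(5 - 11\right)^{2}} + \frac{1}{38 + 13}\right) \left(3419 + 33829\right) = \left(- \frac{31141}{121 \cdot \frac{1}{64} \left(-6\right)^{2}} + \frac{1}{51}\right) 37248 = \left(- \frac{31141}{121 \cdot \frac{1}{64} \cdot 36} + \frac{1}{51}\right) 37248 = \left(- \frac{31141}{\frac{1089}{16}} + \frac{1}{51}\right) 37248 = \left(- \frac{31141 \cdot 16}{1089} + \frac{1}{51}\right) 37248 = \left(\left(-1\right) \frac{45296}{99} + \frac{1}{51}\right) 37248 = \left(- \frac{45296}{99} + \frac{1}{51}\right) 37248 = \left(- \frac{769999}{1683}\right) 37248 = - \frac{9560307584}{561}$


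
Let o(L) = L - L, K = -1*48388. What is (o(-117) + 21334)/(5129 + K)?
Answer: -21334/43259 ≈ -0.49317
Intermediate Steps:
K = -48388
o(L) = 0
(o(-117) + 21334)/(5129 + K) = (0 + 21334)/(5129 - 48388) = 21334/(-43259) = 21334*(-1/43259) = -21334/43259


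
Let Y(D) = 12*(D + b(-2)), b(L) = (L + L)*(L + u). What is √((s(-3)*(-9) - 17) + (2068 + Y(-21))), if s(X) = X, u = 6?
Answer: √1634 ≈ 40.423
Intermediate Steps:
b(L) = 2*L*(6 + L) (b(L) = (L + L)*(L + 6) = (2*L)*(6 + L) = 2*L*(6 + L))
Y(D) = -192 + 12*D (Y(D) = 12*(D + 2*(-2)*(6 - 2)) = 12*(D + 2*(-2)*4) = 12*(D - 16) = 12*(-16 + D) = -192 + 12*D)
√((s(-3)*(-9) - 17) + (2068 + Y(-21))) = √((-3*(-9) - 17) + (2068 + (-192 + 12*(-21)))) = √((27 - 17) + (2068 + (-192 - 252))) = √(10 + (2068 - 444)) = √(10 + 1624) = √1634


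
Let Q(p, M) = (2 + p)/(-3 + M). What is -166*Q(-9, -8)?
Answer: -1162/11 ≈ -105.64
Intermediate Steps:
Q(p, M) = (2 + p)/(-3 + M)
-166*Q(-9, -8) = -166*(2 - 9)/(-3 - 8) = -166*(-7)/(-11) = -(-166)*(-7)/11 = -166*7/11 = -1162/11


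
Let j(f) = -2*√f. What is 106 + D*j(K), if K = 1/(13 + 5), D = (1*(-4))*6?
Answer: 106 + 8*√2 ≈ 117.31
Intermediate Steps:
D = -24 (D = -4*6 = -24)
K = 1/18 ≈ 0.055556
106 + D*j(K) = 106 - (-48)*√(1/18) = 106 - (-48)*√2/6 = 106 - (-8)*√2 = 106 + 8*√2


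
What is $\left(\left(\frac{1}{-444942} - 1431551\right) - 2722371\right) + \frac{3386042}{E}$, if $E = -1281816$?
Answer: $- \frac{3463630877992171}{833821308} \approx -4.1539 \cdot 10^{6}$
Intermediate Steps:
$\left(\left(\frac{1}{-444942} - 1431551\right) - 2722371\right) + \frac{3386042}{E} = \left(\left(\frac{1}{-444942} - 1431551\right) - 2722371\right) + \frac{3386042}{-1281816} = \left(\left(- \frac{1}{444942} - 1431551\right) - 2722371\right) + 3386042 \left(- \frac{1}{1281816}\right) = \left(- \frac{636957165043}{444942} - 2722371\right) - \frac{1693021}{640908} = - \frac{1848254362525}{444942} - \frac{1693021}{640908} = - \frac{3463630877992171}{833821308}$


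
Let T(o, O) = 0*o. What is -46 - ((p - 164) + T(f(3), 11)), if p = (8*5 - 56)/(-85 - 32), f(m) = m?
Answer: 13790/117 ≈ 117.86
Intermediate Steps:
T(o, O) = 0
p = 16/117 (p = (40 - 56)/(-117) = -16*(-1/117) = 16/117 ≈ 0.13675)
-46 - ((p - 164) + T(f(3), 11)) = -46 - ((16/117 - 164) + 0) = -46 - (-19172/117 + 0) = -46 - 1*(-19172/117) = -46 + 19172/117 = 13790/117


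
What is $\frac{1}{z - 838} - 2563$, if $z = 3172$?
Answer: $- \frac{5982041}{2334} \approx -2563.0$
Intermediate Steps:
$\frac{1}{z - 838} - 2563 = \frac{1}{3172 - 838} - 2563 = \frac{1}{2334} - 2563 = - \frac{5982041}{2334}$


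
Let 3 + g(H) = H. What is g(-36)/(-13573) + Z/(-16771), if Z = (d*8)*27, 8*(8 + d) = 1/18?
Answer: 48175707/455265566 ≈ 0.10582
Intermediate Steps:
d = -1151/144 (d = -8 + (1/8)/18 = -8 + (1/8)*(1/18) = -8 + 1/144 = -1151/144 ≈ -7.9931)
g(H) = -3 + H
Z = -3453/2 (Z = -1151/144*8*27 = -1151/18*27 = -3453/2 ≈ -1726.5)
g(-36)/(-13573) + Z/(-16771) = (-3 - 36)/(-13573) - 3453/2/(-16771) = -39*(-1/13573) - 3453/2*(-1/16771) = 39/13573 + 3453/33542 = 48175707/455265566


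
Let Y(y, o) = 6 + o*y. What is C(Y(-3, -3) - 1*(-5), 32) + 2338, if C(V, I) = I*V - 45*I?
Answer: 1538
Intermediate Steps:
C(V, I) = -45*I + I*V
C(Y(-3, -3) - 1*(-5), 32) + 2338 = 32*(-45 + ((6 - 3*(-3)) - 1*(-5))) + 2338 = 32*(-45 + ((6 + 9) + 5)) + 2338 = 32*(-45 + (15 + 5)) + 2338 = 32*(-45 + 20) + 2338 = 32*(-25) + 2338 = -800 + 2338 = 1538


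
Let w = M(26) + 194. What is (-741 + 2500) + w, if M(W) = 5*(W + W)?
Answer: 2213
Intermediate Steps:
M(W) = 10*W (M(W) = 5*(2*W) = 10*W)
w = 454 (w = 10*26 + 194 = 260 + 194 = 454)
(-741 + 2500) + w = (-741 + 2500) + 454 = 1759 + 454 = 2213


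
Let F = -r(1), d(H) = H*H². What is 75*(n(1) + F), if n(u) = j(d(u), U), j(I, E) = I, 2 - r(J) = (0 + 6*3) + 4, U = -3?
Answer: 1575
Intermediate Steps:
d(H) = H³
r(J) = -20 (r(J) = 2 - ((0 + 6*3) + 4) = 2 - ((0 + 18) + 4) = 2 - (18 + 4) = 2 - 1*22 = 2 - 22 = -20)
n(u) = u³
F = 20 (F = -1*(-20) = 20)
75*(n(1) + F) = 75*(1³ + 20) = 75*(1 + 20) = 75*21 = 1575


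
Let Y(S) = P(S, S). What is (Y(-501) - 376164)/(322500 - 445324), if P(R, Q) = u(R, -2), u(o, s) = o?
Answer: 376665/122824 ≈ 3.0667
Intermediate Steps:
P(R, Q) = R
Y(S) = S
(Y(-501) - 376164)/(322500 - 445324) = (-501 - 376164)/(322500 - 445324) = -376665/(-122824) = -376665*(-1/122824) = 376665/122824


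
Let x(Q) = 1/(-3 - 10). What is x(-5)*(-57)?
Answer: 57/13 ≈ 4.3846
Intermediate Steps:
x(Q) = -1/13 (x(Q) = 1/(-13) = -1/13)
x(-5)*(-57) = -1/13*(-57) = 57/13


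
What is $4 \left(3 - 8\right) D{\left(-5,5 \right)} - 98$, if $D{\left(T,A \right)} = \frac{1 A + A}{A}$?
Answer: $-138$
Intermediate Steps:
$D{\left(T,A \right)} = 2$ ($D{\left(T,A \right)} = \frac{A + A}{A} = \frac{2 A}{A} = 2$)
$4 \left(3 - 8\right) D{\left(-5,5 \right)} - 98 = 4 \left(3 - 8\right) 2 - 98 = 4 \left(-5\right) 2 - 98 = \left(-20\right) 2 - 98 = -40 - 98 = -138$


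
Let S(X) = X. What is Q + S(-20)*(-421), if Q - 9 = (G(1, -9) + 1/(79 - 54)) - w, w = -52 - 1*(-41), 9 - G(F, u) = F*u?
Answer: 211451/25 ≈ 8458.0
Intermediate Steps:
G(F, u) = 9 - F*u
w = -11 (w = -52 + 41 = -11)
Q = 951/25 (Q = 9 + (((9 - 1*1*(-9)) + 1/(79 - 54)) - 1*(-11)) = 9 + (((9 + 9) + 1/25) + 11) = 9 + ((18 + 1/25) + 11) = 9 + (451/25 + 11) = 9 + 726/25 = 951/25 ≈ 38.040)
Q + S(-20)*(-421) = 951/25 - 20*(-421) = 951/25 + 8420 = 211451/25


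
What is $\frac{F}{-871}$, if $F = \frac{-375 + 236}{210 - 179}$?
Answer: $\frac{139}{27001} \approx 0.005148$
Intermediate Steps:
$F = - \frac{139}{31} \approx -4.4839$
$\frac{F}{-871} = - \frac{139}{31 \left(-871\right)} = \left(- \frac{139}{31}\right) \left(- \frac{1}{871}\right) = \frac{139}{27001}$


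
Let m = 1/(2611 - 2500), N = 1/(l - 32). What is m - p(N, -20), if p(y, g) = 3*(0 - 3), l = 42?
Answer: 1000/111 ≈ 9.0090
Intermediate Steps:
N = 1/10 (N = 1/(42 - 32) = 1/10 ≈ 0.10000)
p(y, g) = -9 (p(y, g) = 3*(-3) = -9)
m = 1/111 ≈ 0.0090090
m - p(N, -20) = 1/111 - 1*(-9) = 1/111 + 9 = 1000/111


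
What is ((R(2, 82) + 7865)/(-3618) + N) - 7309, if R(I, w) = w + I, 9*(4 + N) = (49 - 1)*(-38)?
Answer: -27199631/3618 ≈ -7517.9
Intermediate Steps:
N = -620/3 (N = -4 + ((49 - 1)*(-38))/9 = -4 + (48*(-38))/9 = -4 + (⅑)*(-1824) = -4 - 608/3 = -620/3 ≈ -206.67)
R(I, w) = I + w
((R(2, 82) + 7865)/(-3618) + N) - 7309 = (((2 + 82) + 7865)/(-3618) - 620/3) - 7309 = ((84 + 7865)*(-1/3618) - 620/3) - 7309 = (7949*(-1/3618) - 620/3) - 7309 = (-7949/3618 - 620/3) - 7309 = -755669/3618 - 7309 = -27199631/3618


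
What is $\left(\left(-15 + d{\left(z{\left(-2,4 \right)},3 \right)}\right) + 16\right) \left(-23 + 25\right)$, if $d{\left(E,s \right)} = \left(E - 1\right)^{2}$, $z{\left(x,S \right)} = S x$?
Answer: $164$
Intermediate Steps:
$d{\left(E,s \right)} = \left(-1 + E\right)^{2}$
$\left(\left(-15 + d{\left(z{\left(-2,4 \right)},3 \right)}\right) + 16\right) \left(-23 + 25\right) = \left(\left(-15 + \left(-1 + 4 \left(-2\right)\right)^{2}\right) + 16\right) \left(-23 + 25\right) = \left(\left(-15 + \left(-1 - 8\right)^{2}\right) + 16\right) 2 = \left(\left(-15 + \left(-9\right)^{2}\right) + 16\right) 2 = \left(\left(-15 + 81\right) + 16\right) 2 = \left(66 + 16\right) 2 = 82 \cdot 2 = 164$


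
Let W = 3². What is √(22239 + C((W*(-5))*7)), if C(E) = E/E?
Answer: 4*√1390 ≈ 149.13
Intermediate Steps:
W = 9
C(E) = 1
√(22239 + C((W*(-5))*7)) = √(22239 + 1) = √22240 = 4*√1390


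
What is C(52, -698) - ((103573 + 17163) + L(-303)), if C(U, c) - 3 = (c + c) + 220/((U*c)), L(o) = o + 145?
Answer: -1106764909/9074 ≈ -1.2197e+5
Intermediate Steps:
L(o) = 145 + o
C(U, c) = 3 + 2*c + 220/(U*c) (C(U, c) = 3 + ((c + c) + 220/((U*c))) = 3 + (2*c + 220*(1/(U*c))) = 3 + (2*c + 220/(U*c)) = 3 + 2*c + 220/(U*c))
C(52, -698) - ((103573 + 17163) + L(-303)) = (3 + 2*(-698) + 220/(52*(-698))) - ((103573 + 17163) + (145 - 303)) = (3 - 1396 + 220*(1/52)*(-1/698)) - (120736 - 158) = (3 - 1396 - 55/9074) - 1*120578 = -12640137/9074 - 120578 = -1106764909/9074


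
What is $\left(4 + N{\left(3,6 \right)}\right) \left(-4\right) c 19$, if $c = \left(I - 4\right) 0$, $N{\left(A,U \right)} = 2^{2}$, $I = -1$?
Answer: $0$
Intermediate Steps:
$N{\left(A,U \right)} = 4$
$c = 0$ ($c = \left(-1 - 4\right) 0 = \left(-5\right) 0 = 0$)
$\left(4 + N{\left(3,6 \right)}\right) \left(-4\right) c 19 = \left(4 + 4\right) \left(-4\right) 0 \cdot 19 = 8 \left(-4\right) 0 \cdot 19 = \left(-32\right) 0 \cdot 19 = 0 \cdot 19 = 0$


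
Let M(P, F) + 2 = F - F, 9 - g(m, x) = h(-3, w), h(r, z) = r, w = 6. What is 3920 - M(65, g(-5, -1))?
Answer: 3922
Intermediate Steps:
g(m, x) = 12 (g(m, x) = 9 - 1*(-3) = 9 + 3 = 12)
M(P, F) = -2 (M(P, F) = -2 + (F - F) = -2 + 0 = -2)
3920 - M(65, g(-5, -1)) = 3920 - 1*(-2) = 3920 + 2 = 3922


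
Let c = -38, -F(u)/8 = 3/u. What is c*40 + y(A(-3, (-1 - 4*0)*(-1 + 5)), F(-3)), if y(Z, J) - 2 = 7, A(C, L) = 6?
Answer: -1511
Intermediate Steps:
F(u) = -24/u
y(Z, J) = 9 (y(Z, J) = 2 + 7 = 9)
c*40 + y(A(-3, (-1 - 4*0)*(-1 + 5)), F(-3)) = -38*40 + 9 = -1520 + 9 = -1511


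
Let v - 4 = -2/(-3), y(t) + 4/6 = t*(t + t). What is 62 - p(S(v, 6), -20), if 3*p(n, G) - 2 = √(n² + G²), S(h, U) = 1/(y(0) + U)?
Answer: 184/3 - √102409/48 ≈ 54.666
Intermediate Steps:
y(t) = -⅔ + 2*t² (y(t) = -⅔ + t*(t + t) = -⅔ + t*(2*t) = -⅔ + 2*t²)
v = 14/3 (v = 4 - 2/(-3) = 4 - 2*(-⅓) = 4 + ⅔ = 14/3 ≈ 4.6667)
S(h, U) = 1/(-⅔ + U) (S(h, U) = 1/((-⅔ + 2*0²) + U) = 1/((-⅔ + 2*0) + U) = 1/((-⅔ + 0) + U) = 1/(-⅔ + U))
p(n, G) = ⅔ + √(G² + n²)/3 (p(n, G) = ⅔ + √(n² + G²)/3 = ⅔ + √(G² + n²)/3)
62 - p(S(v, 6), -20) = 62 - (⅔ + √((-20)² + (3/(-2 + 3*6))²)/3) = 62 - (⅔ + √(400 + (3/(-2 + 18))²)/3) = 62 - (⅔ + √(400 + (3/16)²)/3) = 62 - (⅔ + √(400 + 9/256)/3) = 62 - (⅔ + √(102409/256)/3) = 62 - (⅔ + (√102409/16)/3) = 62 - (⅔ + √102409/48) = 62 + (-⅔ - √102409/48) = 184/3 - √102409/48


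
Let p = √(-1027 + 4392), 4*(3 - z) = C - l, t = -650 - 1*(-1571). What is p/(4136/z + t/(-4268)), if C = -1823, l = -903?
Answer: 994444*√3365/17437855 ≈ 3.3081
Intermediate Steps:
t = 921 (t = -650 + 1571 = 921)
z = 233 (z = 3 - (-1823 - 1*(-903))/4 = 3 - (-1823 + 903)/4 = 3 - ¼*(-920) = 3 + 230 = 233)
p = √3365 ≈ 58.009
p/(4136/z + t/(-4268)) = √3365/(4136/233 + 921/(-4268)) = √3365/(4136*(1/233) + 921*(-1/4268)) = √3365/(4136/233 - 921/4268) = √3365/(17437855/994444) = √3365*(994444/17437855) = 994444*√3365/17437855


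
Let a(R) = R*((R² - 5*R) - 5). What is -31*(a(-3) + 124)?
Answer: -2077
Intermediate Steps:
a(R) = R*(-5 + R² - 5*R)
-31*(a(-3) + 124) = -31*(-3*(-5 + (-3)² - 5*(-3)) + 124) = -31*(-3*(-5 + 9 + 15) + 124) = -31*(-3*19 + 124) = -31*(-57 + 124) = -31*67 = -2077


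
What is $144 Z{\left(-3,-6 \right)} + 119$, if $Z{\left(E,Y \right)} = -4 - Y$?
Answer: $407$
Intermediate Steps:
$144 Z{\left(-3,-6 \right)} + 119 = 144 \left(-4 - -6\right) + 119 = 144 \left(-4 + 6\right) + 119 = 144 \cdot 2 + 119 = 288 + 119 = 407$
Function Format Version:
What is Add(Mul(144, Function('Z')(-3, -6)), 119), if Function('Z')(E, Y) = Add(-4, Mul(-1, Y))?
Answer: 407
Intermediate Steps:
Add(Mul(144, Function('Z')(-3, -6)), 119) = Add(Mul(144, Add(-4, Mul(-1, -6))), 119) = Add(Mul(144, Add(-4, 6)), 119) = Add(Mul(144, 2), 119) = Add(288, 119) = 407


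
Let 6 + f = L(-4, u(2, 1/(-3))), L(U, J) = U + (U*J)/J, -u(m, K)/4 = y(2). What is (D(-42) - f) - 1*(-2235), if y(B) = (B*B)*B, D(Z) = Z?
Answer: 2207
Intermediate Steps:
y(B) = B³ (y(B) = B²*B = B³)
u(m, K) = -32 (u(m, K) = -4*2³ = -4*8 = -32)
L(U, J) = 2*U (L(U, J) = U + (J*U)/J = U + U = 2*U)
f = -14 (f = -6 + 2*(-4) = -6 - 8 = -14)
(D(-42) - f) - 1*(-2235) = (-42 - 1*(-14)) - 1*(-2235) = (-42 + 14) + 2235 = -28 + 2235 = 2207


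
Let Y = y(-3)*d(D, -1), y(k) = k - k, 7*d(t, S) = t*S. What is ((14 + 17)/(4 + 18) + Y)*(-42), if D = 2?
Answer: -651/11 ≈ -59.182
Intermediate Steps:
d(t, S) = S*t/7 (d(t, S) = (t*S)/7 = (S*t)/7 = S*t/7)
y(k) = 0
Y = 0 (Y = 0*((1/7)*(-1)*2) = 0*(-2/7) = 0)
((14 + 17)/(4 + 18) + Y)*(-42) = ((14 + 17)/(4 + 18) + 0)*(-42) = (31/22 + 0)*(-42) = (31/22)*(-42) = -651/11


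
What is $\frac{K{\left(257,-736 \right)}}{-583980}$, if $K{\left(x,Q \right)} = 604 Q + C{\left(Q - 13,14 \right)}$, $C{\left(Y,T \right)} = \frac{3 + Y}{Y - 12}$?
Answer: $\frac{56382873}{74068130} \approx 0.76123$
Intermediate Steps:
$C{\left(Y,T \right)} = \frac{3 + Y}{-12 + Y}$
$K{\left(x,Q \right)} = 604 Q + \frac{-10 + Q}{-25 + Q}$ ($K{\left(x,Q \right)} = 604 Q + \frac{3 + \left(Q - 13\right)}{-12 + \left(Q - 13\right)} = 604 Q + \frac{3 + \left(-13 + Q\right)}{-12 + \left(-13 + Q\right)} = 604 Q + \frac{-10 + Q}{-25 + Q}$)
$\frac{K{\left(257,-736 \right)}}{-583980} = \frac{\frac{1}{-25 - 736} \left(-10 - 736 + 604 \left(-736\right) \left(-25 - 736\right)\right)}{-583980} = \frac{-10 - 736 + 604 \left(-736\right) \left(-761\right)}{-761} \left(- \frac{1}{583980}\right) = - \frac{-10 - 736 + 338297984}{761} \left(- \frac{1}{583980}\right) = \left(- \frac{1}{761}\right) 338297238 \left(- \frac{1}{583980}\right) = \left(- \frac{338297238}{761}\right) \left(- \frac{1}{583980}\right) = \frac{56382873}{74068130}$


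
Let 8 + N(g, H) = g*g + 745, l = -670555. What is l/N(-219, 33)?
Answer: -670555/48698 ≈ -13.770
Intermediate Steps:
N(g, H) = 737 + g² (N(g, H) = -8 + (g*g + 745) = -8 + (g² + 745) = -8 + (745 + g²) = 737 + g²)
l/N(-219, 33) = -670555/(737 + (-219)²) = -670555/(737 + 47961) = -670555/48698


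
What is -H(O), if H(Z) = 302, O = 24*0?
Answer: -302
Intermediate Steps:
O = 0
-H(O) = -1*302 = -302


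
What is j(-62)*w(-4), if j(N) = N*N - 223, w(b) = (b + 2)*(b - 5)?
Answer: 65178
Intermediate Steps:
w(b) = (-5 + b)*(2 + b) (w(b) = (2 + b)*(-5 + b) = (-5 + b)*(2 + b))
j(N) = -223 + N**2 (j(N) = N**2 - 223 = -223 + N**2)
j(-62)*w(-4) = (-223 + (-62)**2)*(-10 + (-4)**2 - 3*(-4)) = (-223 + 3844)*(-10 + 16 + 12) = 3621*18 = 65178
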